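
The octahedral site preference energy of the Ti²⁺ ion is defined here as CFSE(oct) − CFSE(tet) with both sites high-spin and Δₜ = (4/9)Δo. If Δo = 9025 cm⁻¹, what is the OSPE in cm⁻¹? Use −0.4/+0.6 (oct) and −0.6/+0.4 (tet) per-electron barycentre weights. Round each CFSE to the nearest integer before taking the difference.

-2407

Ti is in group 4, so Ti²⁺ is d² (4 − 2 = 2).
Octahedral (high-spin): t2g^2 e_g^0, CFSE = 2(−0.4) + 0(+0.6) = -0.8Δo = -0.8 × 9025 = -7220 cm⁻¹.
Tetrahedral e^2 t2^0 gives -1.2Δₜ = -1.2 × (4/9) × 9025 = -4813 cm⁻¹.
OSPE = CFSE(oct) − CFSE(tet) = -7220 − (-4813) = -2407 cm⁻¹.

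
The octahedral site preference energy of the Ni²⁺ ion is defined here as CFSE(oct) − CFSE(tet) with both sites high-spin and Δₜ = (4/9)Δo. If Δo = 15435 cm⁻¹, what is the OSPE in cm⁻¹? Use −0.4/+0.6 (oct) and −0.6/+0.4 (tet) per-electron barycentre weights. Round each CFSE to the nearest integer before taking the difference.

-13034

Ni sits in group 10; removing 2 electrons leaves Ni²⁺ with 10 − 2 = 8 d electrons.
In an octahedral site d⁸ (HS) is t₂g⁶ eg², giving CFSE(oct) = -1.2Δo = -18522 cm⁻¹.
Tetrahedral e⁴ t₂⁴ gives -0.8Δₜ = -0.8 × (4/9) × 15435 = -5488 cm⁻¹.
OSPE = -18522 − (-5488) = -13034 cm⁻¹.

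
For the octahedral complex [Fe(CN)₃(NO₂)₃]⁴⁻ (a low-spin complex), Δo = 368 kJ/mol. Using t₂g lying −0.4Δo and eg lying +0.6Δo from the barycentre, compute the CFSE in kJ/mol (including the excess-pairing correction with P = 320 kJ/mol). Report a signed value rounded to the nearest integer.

Ligand charges: 3×(-1) from CN⁻ and 3×(-1) from NO₂⁻ sum to -6; with overall charge -4, Fe is +2.
Fe²⁺: group 8, so d-count = 8 − 2 = 6.
Configuration: t₂g⁶ eg⁰.
The orbital stabilization is -2.4Δo = -2.4 × 368 = -883 kJ/mol.
Pairing penalty: 3 pairs vs 1 in the high-spin reference → 2 extra × P = 640 kJ/mol.
Net CFSE = -883 + 640 = -243 kJ/mol.

-243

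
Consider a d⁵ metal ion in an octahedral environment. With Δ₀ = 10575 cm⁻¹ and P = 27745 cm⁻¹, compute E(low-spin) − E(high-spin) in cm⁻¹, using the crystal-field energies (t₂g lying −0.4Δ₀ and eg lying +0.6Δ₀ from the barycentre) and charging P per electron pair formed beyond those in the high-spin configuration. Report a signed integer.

High-spin: t₂g³ eg², CFSE = 0.0Δ₀ = 0 cm⁻¹.
Low-spin t₂g⁵ eg⁰ gives -2.0Δ₀ = -21150 cm⁻¹, but forming 2 extra pairs costs 2P = 55490 cm⁻¹, so E(LS) = -21150 + 55490 = 34340 cm⁻¹.
The difference is 34340 − (0) = 34340 cm⁻¹, so high-spin lies lower.

34340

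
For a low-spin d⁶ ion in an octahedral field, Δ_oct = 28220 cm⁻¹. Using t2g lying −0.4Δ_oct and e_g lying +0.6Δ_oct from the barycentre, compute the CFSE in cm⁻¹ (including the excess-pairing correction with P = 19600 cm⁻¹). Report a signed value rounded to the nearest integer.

The d⁶ electrons fill as t2g^6 e_g^0.
CFSE(orbital) = 6×(-0.4Δ_oct) + 0×(0.6Δ_oct) = -2.4Δ_oct; with Δ_oct = 28220 cm⁻¹ that is -67728 cm⁻¹.
Pairing penalty: 3 pairs vs 1 in the high-spin reference → 2 extra × P = 39200 cm⁻¹.
Overall CFSE = -67728 + 39200 = -28528 cm⁻¹.

-28528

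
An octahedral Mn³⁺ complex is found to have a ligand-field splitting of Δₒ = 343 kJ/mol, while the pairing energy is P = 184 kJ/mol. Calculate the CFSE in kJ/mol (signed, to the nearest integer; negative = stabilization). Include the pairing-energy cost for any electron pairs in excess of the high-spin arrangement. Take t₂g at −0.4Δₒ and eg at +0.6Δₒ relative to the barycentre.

Mn is in group 7, so Mn³⁺ is d⁴ (7 − 3 = 4).
Δₒ > P, so pairing is preferred: the ground state is low-spin.
Configuration: t₂g⁴ eg⁰.
Orbital CFSE = -1.6Δₒ = -1.6 × 343 = -549 kJ/mol.
Excess pairs vs high-spin: 1 − 0 = 1; pairing cost = +184 kJ/mol.
Net CFSE = -549 + 184 = -365 kJ/mol.

-365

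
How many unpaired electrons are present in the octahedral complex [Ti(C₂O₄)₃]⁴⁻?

Each C₂O₄²⁻ contributes -2; 3 × (-2) = -6. With overall charge -4, Ti is in the +2 oxidation state.
Ti is in group 4, so Ti²⁺ is d² (4 − 2 = 2).
For octahedral d² the high- and low-spin configurations coincide.
Configuration: t₂g² eg⁰, giving 2 unpaired electrons.

2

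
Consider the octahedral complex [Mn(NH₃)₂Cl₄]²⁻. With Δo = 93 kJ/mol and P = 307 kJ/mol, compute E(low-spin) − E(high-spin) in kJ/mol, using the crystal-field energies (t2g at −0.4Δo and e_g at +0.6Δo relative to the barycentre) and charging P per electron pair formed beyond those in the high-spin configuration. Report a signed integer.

428

Ligand charges: 2×(+0) from NH₃ and 4×(-1) from Cl⁻ sum to -4; with overall charge -2, Mn is +2.
Group 7 minus oxidation state +2 gives a d⁵ configuration for Mn²⁺.
In the high-spin limit (t2g^3 e_g^2) the orbital term is 0.0Δo = 0 kJ/mol, with no excess pairing.
Low-spin t2g^5 e_g^0 gives -2.0Δo = -186 kJ/mol, but forming 2 extra pairs costs 2P = 614 kJ/mol, so E(LS) = -186 + 614 = 428 kJ/mol.
Thus E(LS) − E(HS) = 428 kJ/mol.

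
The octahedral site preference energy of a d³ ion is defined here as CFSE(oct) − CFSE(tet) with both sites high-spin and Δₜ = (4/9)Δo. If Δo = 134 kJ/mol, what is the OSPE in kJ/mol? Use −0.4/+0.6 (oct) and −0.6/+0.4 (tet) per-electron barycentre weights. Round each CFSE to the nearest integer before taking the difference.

Octahedral high-spin t₂g³ eg⁰: CFSE = -1.2 × 134 = -161 kJ/mol.
Tetrahedral: e² t₂¹, CFSE = 2(−0.6) + 1(+0.4) = -0.8Δₜ = -0.8 × (4/9) × 134 = -48 kJ/mol.
OSPE = CFSE(oct) − CFSE(tet) = -161 − (-48) = -113 kJ/mol.

-113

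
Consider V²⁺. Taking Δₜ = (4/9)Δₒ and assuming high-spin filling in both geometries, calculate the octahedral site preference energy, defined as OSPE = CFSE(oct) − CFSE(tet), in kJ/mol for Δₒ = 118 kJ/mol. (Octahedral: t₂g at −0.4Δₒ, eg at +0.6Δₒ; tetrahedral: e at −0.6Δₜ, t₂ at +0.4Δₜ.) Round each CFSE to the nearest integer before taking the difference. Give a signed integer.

V is in group 5, so V²⁺ is d³ (5 − 2 = 3).
In an octahedral site d³ (HS) is t2g^3 e_g^0, giving CFSE(oct) = -1.2Δₒ = -142 kJ/mol.
In a tetrahedral site the filling is e^2 t2^1: CFSE(tet) = -0.8Δₜ = -0.8 × (4/9)(118) = -42 kJ/mol.
Subtracting, OSPE = -142 − (-42) = -100 kJ/mol.

-100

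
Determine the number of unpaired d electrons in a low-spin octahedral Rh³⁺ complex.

0

Group 9 minus oxidation state +3 gives a d⁶ configuration for Rh³⁺.
Configuration: t₂g⁶ eg⁰, giving 0 unpaired electrons.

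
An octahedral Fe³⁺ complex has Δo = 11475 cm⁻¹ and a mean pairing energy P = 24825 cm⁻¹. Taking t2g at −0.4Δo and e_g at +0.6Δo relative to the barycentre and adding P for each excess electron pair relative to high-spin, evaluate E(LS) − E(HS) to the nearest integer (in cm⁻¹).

Fe³⁺: group 8, so d-count = 8 − 3 = 5.
In the high-spin limit (t2g^3 e_g^2) the orbital term is 0.0Δo = 0 cm⁻¹, with no excess pairing.
Low-spin t2g^5 e_g^0 gives -2.0Δo = -22950 cm⁻¹, but forming 2 extra pairs costs 2P = 49650 cm⁻¹, so E(LS) = -22950 + 49650 = 26700 cm⁻¹.
E(LS) − E(HS) = 26700 − (0) = 26700 cm⁻¹.

26700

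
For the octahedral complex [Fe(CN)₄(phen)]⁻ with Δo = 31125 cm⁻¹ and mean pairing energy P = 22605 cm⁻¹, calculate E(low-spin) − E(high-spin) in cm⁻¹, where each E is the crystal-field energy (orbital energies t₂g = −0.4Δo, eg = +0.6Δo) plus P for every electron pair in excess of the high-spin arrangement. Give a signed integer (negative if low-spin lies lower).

Ligand charges: 4×(-1) from CN⁻ and 1×(+0) from phen sum to -4; with overall charge -1, Fe is +3.
Fe sits in group 8; removing 3 electrons leaves Fe³⁺ with 8 − 3 = 5 d electrons.
In the high-spin limit (t₂g³ eg²) the orbital term is 0.0Δo = 0 cm⁻¹, with no excess pairing.
Low-spin t₂g⁵ eg⁰ gives -2.0Δo = -62250 cm⁻¹, but forming 2 extra pairs costs 2P = 45210 cm⁻¹, so E(LS) = -62250 + 45210 = -17040 cm⁻¹.
E(LS) − E(HS) = -17040 − (0) = -17040 cm⁻¹.

-17040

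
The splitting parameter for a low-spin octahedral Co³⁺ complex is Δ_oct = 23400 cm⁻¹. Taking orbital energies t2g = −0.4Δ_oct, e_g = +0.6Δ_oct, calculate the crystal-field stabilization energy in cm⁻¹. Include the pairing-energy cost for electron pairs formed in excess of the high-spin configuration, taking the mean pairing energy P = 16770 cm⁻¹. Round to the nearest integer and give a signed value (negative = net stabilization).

-22620

Co sits in group 9; removing 3 electrons leaves Co³⁺ with 9 − 3 = 6 d electrons.
The d⁶ electrons fill as t2g^6 e_g^0.
The orbital stabilization is -2.4Δ_oct = -2.4 × 23400 = -56160 cm⁻¹.
High-spin d⁶ would be t2g^4 e_g^2 with 1 pair; low-spin has 3, so 2 excess pairs cost +2P = +33540 cm⁻¹.
Overall CFSE = -56160 + 33540 = -22620 cm⁻¹.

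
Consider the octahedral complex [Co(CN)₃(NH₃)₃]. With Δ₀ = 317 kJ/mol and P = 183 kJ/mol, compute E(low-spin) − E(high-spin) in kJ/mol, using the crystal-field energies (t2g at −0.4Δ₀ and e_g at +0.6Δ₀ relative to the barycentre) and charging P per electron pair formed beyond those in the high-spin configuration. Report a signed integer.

Ligand charges: 3×(-1) from CN⁻ and 3×(+0) from NH₃ sum to -3; with overall charge +0, Co is +3.
Co sits in group 9; removing 3 electrons leaves Co³⁺ with 9 − 3 = 6 d electrons.
High-spin: t2g^4 e_g^2, CFSE = -0.4Δ₀ = -127 kJ/mol.
Low-spin: t2g^6 e_g^0, orbital CFSE = -2.4Δ₀ = -761 kJ/mol; plus 2 excess pairs × P = +366 kJ/mol; total -395 kJ/mol.
The difference is -395 − (-127) = -268 kJ/mol, so low-spin lies lower.

-268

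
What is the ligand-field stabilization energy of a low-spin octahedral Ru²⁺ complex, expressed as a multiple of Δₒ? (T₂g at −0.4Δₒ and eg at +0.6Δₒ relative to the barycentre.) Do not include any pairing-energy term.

-2.4 Δₒ

Group 8 minus oxidation state +2 gives a d⁶ configuration for Ru²⁺.
Configuration: t₂g⁶ eg⁰.
CFSE = 6(-0.4Δₒ) + 0(0.6Δₒ) = -2.4Δₒ + 0.0Δₒ = -2.4Δₒ.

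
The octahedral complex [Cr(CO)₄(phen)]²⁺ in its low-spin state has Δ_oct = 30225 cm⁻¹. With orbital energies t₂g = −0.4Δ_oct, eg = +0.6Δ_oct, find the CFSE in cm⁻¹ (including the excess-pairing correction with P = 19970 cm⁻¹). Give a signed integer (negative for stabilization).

Ligand charges: 4×(+0) from CO and 1×(+0) from phen sum to +0; with overall charge +2, Cr is +2.
Cr sits in group 6; removing 2 electrons leaves Cr²⁺ with 6 − 2 = 4 d electrons.
The d⁴ electrons fill as t₂g⁴ eg⁰.
Orbital CFSE = 4(-0.4) + 0(0.6) = -1.6Δ_oct = -1.6 × 30225 = -48360 cm⁻¹.
High-spin d⁴ would be t₂g³ eg¹ with 0 pairs; low-spin has 1, so 1 excess pair costs +1P = +19970 cm⁻¹.
Overall CFSE = -48360 + 19970 = -28390 cm⁻¹.

-28390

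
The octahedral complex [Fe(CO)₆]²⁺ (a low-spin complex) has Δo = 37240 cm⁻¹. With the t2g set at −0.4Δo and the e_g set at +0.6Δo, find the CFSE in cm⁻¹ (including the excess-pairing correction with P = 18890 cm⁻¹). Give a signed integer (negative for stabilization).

-51596

CO is neutral, so the +2 overall charge sits on Fe: oxidation state +2.
Fe²⁺: group 8, so d-count = 8 − 2 = 6.
Electron filling gives t2g^6 e_g^0.
CFSE(orbital) = 6×(-0.4Δo) + 0×(0.6Δo) = -2.4Δo; with Δo = 37240 cm⁻¹ that is -89376 cm⁻¹.
Pairing penalty: 3 pairs vs 1 in the high-spin reference → 2 extra × P = 37780 cm⁻¹.
Overall CFSE = -89376 + 37780 = -51596 cm⁻¹.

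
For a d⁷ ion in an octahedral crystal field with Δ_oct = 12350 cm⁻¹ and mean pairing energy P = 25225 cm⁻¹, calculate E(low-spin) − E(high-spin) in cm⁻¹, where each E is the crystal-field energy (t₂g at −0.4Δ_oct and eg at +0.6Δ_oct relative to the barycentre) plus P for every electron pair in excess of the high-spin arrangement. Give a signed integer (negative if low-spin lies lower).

High-spin d⁷ fills as t₂g⁵ eg² with CFSE 5(−0.4) + 2(+0.6) = -0.8Δ_oct = -9880 cm⁻¹.
Low-spin t₂g⁶ eg¹ gives -1.8Δ_oct = -22230 cm⁻¹, but forming 1 extra pair costs 1P = 25225 cm⁻¹, so E(LS) = -22230 + 25225 = 2995 cm⁻¹.
Thus E(LS) − E(HS) = 12875 cm⁻¹.

12875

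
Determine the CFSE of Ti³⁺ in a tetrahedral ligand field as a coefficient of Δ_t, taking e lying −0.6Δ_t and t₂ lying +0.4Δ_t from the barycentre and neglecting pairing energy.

Group 4 minus oxidation state +3 gives a d¹ configuration for Ti³⁺.
Tetrahedral splitting is small, so the complex is high-spin.
Configuration: e¹ t₂⁰.
CFSE = 1(-0.6Δ_t) + 0(0.4Δ_t) = -0.6Δ_t + 0.0Δ_t = -0.6Δ_t.

-0.6 Δ_t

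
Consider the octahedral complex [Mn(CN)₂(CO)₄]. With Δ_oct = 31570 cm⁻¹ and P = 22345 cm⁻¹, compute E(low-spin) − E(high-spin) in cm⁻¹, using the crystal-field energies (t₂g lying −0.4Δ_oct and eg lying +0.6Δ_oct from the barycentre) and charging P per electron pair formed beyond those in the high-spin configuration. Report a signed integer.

Ligand charges: 2×(-1) from CN⁻ and 4×(+0) from CO sum to -2; with overall charge +0, Mn is +2.
Mn²⁺: group 7, so d-count = 7 − 2 = 5.
In the high-spin limit (t₂g³ eg²) the orbital term is 0.0Δ_oct = 0 cm⁻¹, with no excess pairing.
Low-spin: t₂g⁵ eg⁰, orbital CFSE = -2.0Δ_oct = -63140 cm⁻¹; plus 2 excess pairs × P = +44690 cm⁻¹; total -18450 cm⁻¹.
Thus E(LS) − E(HS) = -18450 cm⁻¹.

-18450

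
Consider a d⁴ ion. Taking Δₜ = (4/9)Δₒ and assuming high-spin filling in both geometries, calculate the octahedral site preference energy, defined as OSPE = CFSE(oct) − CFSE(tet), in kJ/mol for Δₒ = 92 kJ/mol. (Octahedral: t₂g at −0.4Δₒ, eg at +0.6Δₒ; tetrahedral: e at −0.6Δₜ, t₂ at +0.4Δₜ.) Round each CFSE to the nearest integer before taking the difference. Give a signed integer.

In an octahedral site d⁴ (HS) is t₂g³ eg¹, giving CFSE(oct) = -0.6Δₒ = -55 kJ/mol.
Tetrahedral: e² t₂², CFSE = 2(−0.6) + 2(+0.4) = -0.4Δₜ = -0.4 × (4/9) × 92 = -16 kJ/mol.
OSPE = CFSE(oct) − CFSE(tet) = -55 − (-16) = -39 kJ/mol.

-39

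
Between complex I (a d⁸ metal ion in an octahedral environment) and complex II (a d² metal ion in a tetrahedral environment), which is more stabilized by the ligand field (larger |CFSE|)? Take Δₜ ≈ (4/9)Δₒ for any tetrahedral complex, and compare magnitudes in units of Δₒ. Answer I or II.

I: For octahedral d⁸ the high- and low-spin configurations coincide; t2g^6 e_g^2, CFSE = -1.2Δₒ.
II: With tetrahedral geometry the complex is necessarily high-spin; e² t₂⁰, CFSE = -1.2Δₜ ≈ -0.53Δₒ.
So I has the larger |CFSE|.

I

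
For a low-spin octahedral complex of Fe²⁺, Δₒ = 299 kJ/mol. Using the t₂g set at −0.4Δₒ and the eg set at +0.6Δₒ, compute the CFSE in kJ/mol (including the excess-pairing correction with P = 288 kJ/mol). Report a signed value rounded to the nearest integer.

Group 8 minus oxidation state +2 gives a d⁶ configuration for Fe²⁺.
Electron filling gives t₂g⁶ eg⁰.
The orbital stabilization is -2.4Δₒ = -2.4 × 299 = -718 kJ/mol.
Relative to high-spin t₂g⁴ eg² (1 paired), the low-spin configuration has 2 additional pairs, contributing +2 × 288 = +576 kJ/mol.
Net CFSE = -718 + 576 = -142 kJ/mol.

-142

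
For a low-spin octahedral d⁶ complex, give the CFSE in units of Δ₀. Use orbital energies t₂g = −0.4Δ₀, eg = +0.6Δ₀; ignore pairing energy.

-2.4 Δ₀

Configuration: t₂g⁶ eg⁰.
CFSE = 6(-0.4Δ₀) + 0(0.6Δ₀) = -2.4Δ₀ + 0.0Δ₀ = -2.4Δ₀.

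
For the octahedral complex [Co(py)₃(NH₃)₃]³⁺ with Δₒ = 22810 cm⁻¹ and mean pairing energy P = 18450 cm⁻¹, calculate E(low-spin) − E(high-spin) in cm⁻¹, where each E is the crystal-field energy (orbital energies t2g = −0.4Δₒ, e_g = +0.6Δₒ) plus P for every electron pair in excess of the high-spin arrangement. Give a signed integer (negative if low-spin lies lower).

Ligand charges: 3×(+0) from py and 3×(+0) from NH₃ sum to +0; with overall charge +3, Co is +3.
Co sits in group 9; removing 3 electrons leaves Co³⁺ with 9 − 3 = 6 d electrons.
High-spin: t2g^4 e_g^2, CFSE = -0.4Δₒ = -9124 cm⁻¹.
Low-spin t2g^6 e_g^0 gives -2.4Δₒ = -54744 cm⁻¹, but forming 2 extra pairs costs 2P = 36900 cm⁻¹, so E(LS) = -54744 + 36900 = -17844 cm⁻¹.
Thus E(LS) − E(HS) = -8720 cm⁻¹.

-8720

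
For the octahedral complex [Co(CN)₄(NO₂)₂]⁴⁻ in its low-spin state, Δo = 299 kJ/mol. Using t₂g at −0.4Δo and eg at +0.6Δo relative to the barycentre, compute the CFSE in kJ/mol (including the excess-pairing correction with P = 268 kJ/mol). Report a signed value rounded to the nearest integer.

-270

Ligand charges: 4×(-1) from CN⁻ and 2×(-1) from NO₂⁻ sum to -6; with overall charge -4, Co is +2.
Co sits in group 9; removing 2 electrons leaves Co²⁺ with 9 − 2 = 7 d electrons.
The d⁷ electrons fill as t₂g⁶ eg¹.
The orbital stabilization is -1.8Δo = -1.8 × 299 = -538 kJ/mol.
Relative to high-spin t₂g⁵ eg² (2 paired), the low-spin configuration has 1 additional pair, contributing +1 × 268 = +268 kJ/mol.
Net CFSE = -538 + 268 = -270 kJ/mol.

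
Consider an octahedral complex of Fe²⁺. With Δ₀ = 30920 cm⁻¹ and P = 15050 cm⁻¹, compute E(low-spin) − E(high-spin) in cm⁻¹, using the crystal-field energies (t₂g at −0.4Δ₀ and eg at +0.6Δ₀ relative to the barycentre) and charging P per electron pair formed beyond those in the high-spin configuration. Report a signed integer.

Fe sits in group 8; removing 2 electrons leaves Fe²⁺ with 8 − 2 = 6 d electrons.
High-spin: t₂g⁴ eg², CFSE = -0.4Δ₀ = -12368 cm⁻¹.
Low-spin t₂g⁶ eg⁰ gives -2.4Δ₀ = -74208 cm⁻¹, but forming 2 extra pairs costs 2P = 30100 cm⁻¹, so E(LS) = -74208 + 30100 = -44108 cm⁻¹.
Thus E(LS) − E(HS) = -31740 cm⁻¹.

-31740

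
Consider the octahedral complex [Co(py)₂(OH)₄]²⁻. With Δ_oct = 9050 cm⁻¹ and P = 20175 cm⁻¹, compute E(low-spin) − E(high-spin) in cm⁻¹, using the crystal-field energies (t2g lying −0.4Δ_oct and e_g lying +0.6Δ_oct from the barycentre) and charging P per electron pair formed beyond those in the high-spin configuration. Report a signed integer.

11125

Ligand charges: 2×(+0) from py and 4×(-1) from OH⁻ sum to -4; with overall charge -2, Co is +2.
Co²⁺: group 9, so d-count = 9 − 2 = 7.
High-spin d⁷ fills as t2g^5 e_g^2 with CFSE 5(−0.4) + 2(+0.6) = -0.8Δ_oct = -7240 cm⁻¹.
Low-spin t2g^6 e_g^1 gives -1.8Δ_oct = -16290 cm⁻¹, but forming 1 extra pair costs 1P = 20175 cm⁻¹, so E(LS) = -16290 + 20175 = 3885 cm⁻¹.
Thus E(LS) − E(HS) = 11125 cm⁻¹.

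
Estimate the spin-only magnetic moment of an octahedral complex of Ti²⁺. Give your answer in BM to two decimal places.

2.83 BM

Ti is in group 4, so Ti²⁺ is d² (4 − 2 = 2).
Configuration: t2g^2 e_g^0 → 2 unpaired electrons.
μ(spin-only) = √[2(2+2)] = √8 ≈ 2.83 BM.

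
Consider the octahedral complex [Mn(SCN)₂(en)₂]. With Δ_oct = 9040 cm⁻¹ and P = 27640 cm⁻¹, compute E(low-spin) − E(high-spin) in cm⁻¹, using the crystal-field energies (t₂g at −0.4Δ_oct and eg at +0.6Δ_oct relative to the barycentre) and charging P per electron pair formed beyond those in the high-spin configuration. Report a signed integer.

Ligand charges: 2×(-1) from SCN⁻ and 2×(+0) from en sum to -2; with overall charge +0, Mn is +2.
Mn²⁺: group 7, so d-count = 7 − 2 = 5.
High-spin d⁵ fills as t₂g³ eg² with CFSE 3(−0.4) + 2(+0.6) = 0.0Δ_oct = 0 cm⁻¹.
Low-spin: t₂g⁵ eg⁰, orbital CFSE = -2.0Δ_oct = -18080 cm⁻¹; plus 2 excess pairs × P = +55280 cm⁻¹; total 37200 cm⁻¹.
The difference is 37200 − (0) = 37200 cm⁻¹, so high-spin lies lower.

37200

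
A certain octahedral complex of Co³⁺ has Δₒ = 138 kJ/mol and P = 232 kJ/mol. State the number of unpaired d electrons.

Co sits in group 9; removing 3 electrons leaves Co³⁺ with 9 − 3 = 6 d electrons.
Here Δₒ < P (138 < 232), so the high-spin state is favoured.
Configuration: t2g^4 e_g^2.
Unpaired electrons: 4.

4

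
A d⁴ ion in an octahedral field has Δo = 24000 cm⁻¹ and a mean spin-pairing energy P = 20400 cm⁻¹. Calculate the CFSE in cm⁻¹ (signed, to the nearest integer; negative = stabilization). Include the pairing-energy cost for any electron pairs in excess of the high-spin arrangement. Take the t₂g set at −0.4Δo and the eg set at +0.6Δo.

-18000

With Δo > P the complex is low-spin.
Configuration: t₂g⁴ eg⁰.
Orbital CFSE = -1.6Δo = -1.6 × 24000 = -38400 cm⁻¹.
Excess pairs vs high-spin: 1 − 0 = 1; pairing cost = +20400 cm⁻¹.
Net CFSE = -38400 + 20400 = -18000 cm⁻¹.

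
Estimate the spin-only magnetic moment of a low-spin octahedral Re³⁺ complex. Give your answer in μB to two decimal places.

Group 7 minus oxidation state +3 gives a d⁴ configuration for Re³⁺.
Configuration: t₂g⁴ eg⁰ → 2 unpaired electrons.
μ(spin-only) = √[2(2+2)] = √8 ≈ 2.83 μB.

2.83 μB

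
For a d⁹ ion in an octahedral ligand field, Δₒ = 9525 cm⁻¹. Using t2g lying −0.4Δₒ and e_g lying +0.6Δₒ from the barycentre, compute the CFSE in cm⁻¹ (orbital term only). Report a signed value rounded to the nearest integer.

-5715

Configuration: t2g^6 e_g^3.
Orbital CFSE = 6(-0.4) + 3(0.6) = -0.6Δₒ = -0.6 × 9525 = -5715 cm⁻¹.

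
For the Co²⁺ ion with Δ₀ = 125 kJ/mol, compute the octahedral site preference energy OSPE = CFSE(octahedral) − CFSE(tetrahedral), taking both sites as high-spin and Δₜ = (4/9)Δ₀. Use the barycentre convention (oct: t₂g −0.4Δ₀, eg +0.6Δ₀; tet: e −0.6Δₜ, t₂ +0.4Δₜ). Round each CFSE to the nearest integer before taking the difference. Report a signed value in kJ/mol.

Co²⁺: group 9, so d-count = 9 − 2 = 7.
Octahedral (high-spin): t2g^5 e_g^2, CFSE = 5(−0.4) + 2(+0.6) = -0.8Δ₀ = -0.8 × 125 = -100 kJ/mol.
In a tetrahedral site the filling is e^4 t2^3: CFSE(tet) = -1.2Δₜ = -1.2 × (4/9)(125) = -67 kJ/mol.
OSPE = -100 − (-67) = -33 kJ/mol.

-33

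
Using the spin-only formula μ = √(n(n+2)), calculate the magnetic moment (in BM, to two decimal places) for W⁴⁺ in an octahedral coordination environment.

2.83 BM

W is in group 6, so W⁴⁺ is d² (6 − 4 = 2).
For octahedral d² the high- and low-spin configurations coincide.
Configuration: t2g^2 e_g^0 → 2 unpaired electrons.
μ(spin-only) = √[2(2+2)] = √8 ≈ 2.83 BM.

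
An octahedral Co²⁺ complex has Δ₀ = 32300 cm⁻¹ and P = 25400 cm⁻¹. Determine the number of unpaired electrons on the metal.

1

Group 9 minus oxidation state +2 gives a d⁷ configuration for Co²⁺.
With Δ₀ > P the complex is low-spin.
That gives t₂g⁶ eg¹.
Unpaired electrons: 1.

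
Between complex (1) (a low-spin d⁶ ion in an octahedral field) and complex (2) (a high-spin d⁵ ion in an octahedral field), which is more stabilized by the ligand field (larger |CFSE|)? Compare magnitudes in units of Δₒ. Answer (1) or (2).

(1)

(1): t2g^6 e_g^0, CFSE = -2.4Δₒ.
(2): t₂g³ eg², CFSE = 0.0Δₒ.
So (1) has the larger |CFSE|.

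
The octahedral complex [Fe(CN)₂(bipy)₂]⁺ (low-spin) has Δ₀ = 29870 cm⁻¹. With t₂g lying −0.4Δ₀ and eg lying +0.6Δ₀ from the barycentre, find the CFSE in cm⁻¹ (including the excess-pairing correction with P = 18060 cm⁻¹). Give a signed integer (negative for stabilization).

Ligand charges: 2×(-1) from CN⁻ and 2×(+0) from bipy sum to -2; with overall charge +1, Fe is +3.
Fe sits in group 8; removing 3 electrons leaves Fe³⁺ with 8 − 3 = 5 d electrons.
The d⁵ electrons fill as t₂g⁵ eg⁰.
The orbital stabilization is -2.0Δ₀ = -2.0 × 29870 = -59740 cm⁻¹.
Relative to high-spin t₂g³ eg² (0 paired), the low-spin configuration has 2 additional pairs, contributing +2 × 18060 = +36120 cm⁻¹.
Combining: -59740 + 36120 = -23620 cm⁻¹.

-23620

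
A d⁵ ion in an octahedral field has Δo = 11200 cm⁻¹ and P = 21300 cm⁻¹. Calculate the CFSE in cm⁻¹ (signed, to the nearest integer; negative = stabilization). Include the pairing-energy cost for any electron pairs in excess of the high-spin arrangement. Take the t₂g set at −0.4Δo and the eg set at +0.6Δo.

Δo < P, so pairing is avoided: the ground state is high-spin.
Configuration: t₂g³ eg².
Orbital CFSE = 0.0Δo = 0.0 × 11200 = 0 cm⁻¹.
High-spin has no excess pairs, so no pairing correction applies.

0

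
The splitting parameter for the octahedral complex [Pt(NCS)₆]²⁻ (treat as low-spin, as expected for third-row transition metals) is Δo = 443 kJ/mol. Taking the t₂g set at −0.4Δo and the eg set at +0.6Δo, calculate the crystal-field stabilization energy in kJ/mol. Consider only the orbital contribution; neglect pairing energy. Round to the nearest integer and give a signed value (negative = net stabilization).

-1063

Each NCS⁻ contributes -1; 6 × (-1) = -6. With overall charge -2, Pt is in the +4 oxidation state.
Group 10 minus oxidation state +4 gives a d⁶ configuration for Pt⁴⁺.
Configuration: t₂g⁶ eg⁰.
Orbital CFSE = 6(-0.4) + 0(0.6) = -2.4Δo = -2.4 × 443 = -1063 kJ/mol.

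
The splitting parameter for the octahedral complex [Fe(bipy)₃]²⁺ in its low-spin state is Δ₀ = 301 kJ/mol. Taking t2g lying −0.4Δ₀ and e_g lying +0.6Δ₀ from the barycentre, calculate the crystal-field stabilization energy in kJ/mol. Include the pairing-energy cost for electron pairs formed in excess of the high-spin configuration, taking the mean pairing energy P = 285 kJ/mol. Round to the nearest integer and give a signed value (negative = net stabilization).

-152

bipy is neutral, so the +2 overall charge sits on Fe: oxidation state +2.
Group 8 minus oxidation state +2 gives a d⁶ configuration for Fe²⁺.
Configuration: t2g^6 e_g^0.
Orbital CFSE = 6(-0.4) + 0(0.6) = -2.4Δ₀ = -2.4 × 301 = -722 kJ/mol.
Relative to high-spin t2g^4 e_g^2 (1 paired), the low-spin configuration has 2 additional pairs, contributing +2 × 285 = +570 kJ/mol.
Combining: -722 + 570 = -152 kJ/mol.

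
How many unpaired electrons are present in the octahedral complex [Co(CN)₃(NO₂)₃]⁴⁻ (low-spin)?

1

Ligand charges: 3×(-1) from CN⁻ and 3×(-1) from NO₂⁻ sum to -6; with overall charge -4, Co is +2.
Co is in group 9, so Co²⁺ is d⁷ (9 − 2 = 7).
Configuration: t2g^6 e_g^1, giving 1 unpaired electron.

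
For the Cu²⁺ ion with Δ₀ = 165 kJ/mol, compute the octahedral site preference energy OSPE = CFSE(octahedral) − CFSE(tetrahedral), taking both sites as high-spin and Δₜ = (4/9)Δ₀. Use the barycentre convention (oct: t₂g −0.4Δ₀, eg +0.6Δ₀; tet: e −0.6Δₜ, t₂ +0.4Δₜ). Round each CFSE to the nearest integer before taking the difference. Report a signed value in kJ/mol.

-70

Cu²⁺: group 11, so d-count = 11 − 2 = 9.
In an octahedral site d⁹ (HS) is t₂g⁶ eg³, giving CFSE(oct) = -0.6Δ₀ = -99 kJ/mol.
Tetrahedral: e⁴ t₂⁵, CFSE = 4(−0.6) + 5(+0.4) = -0.4Δₜ = -0.4 × (4/9) × 165 = -29 kJ/mol.
OSPE = -99 − (-29) = -70 kJ/mol.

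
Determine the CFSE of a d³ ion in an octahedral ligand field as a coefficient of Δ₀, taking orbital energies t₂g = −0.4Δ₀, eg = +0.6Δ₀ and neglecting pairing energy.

Configuration: t₂g³ eg⁰.
CFSE = 3(-0.4Δ₀) + 0(0.6Δ₀) = -1.2Δ₀ + 0.0Δ₀ = -1.2Δ₀.

-1.2 Δ₀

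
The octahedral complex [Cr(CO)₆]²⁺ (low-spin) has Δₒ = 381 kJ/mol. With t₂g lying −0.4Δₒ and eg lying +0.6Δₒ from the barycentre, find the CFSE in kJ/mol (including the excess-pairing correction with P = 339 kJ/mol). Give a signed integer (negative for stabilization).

CO is neutral, so the +2 overall charge sits on Cr: oxidation state +2.
Cr sits in group 6; removing 2 electrons leaves Cr²⁺ with 6 − 2 = 4 d electrons.
The d⁴ electrons fill as t₂g⁴ eg⁰.
Orbital CFSE = 4(-0.4) + 0(0.6) = -1.6Δₒ = -1.6 × 381 = -610 kJ/mol.
High-spin d⁴ would be t₂g³ eg¹ with 0 pairs; low-spin has 1, so 1 excess pair costs +1P = +339 kJ/mol.
Overall CFSE = -610 + 339 = -271 kJ/mol.

-271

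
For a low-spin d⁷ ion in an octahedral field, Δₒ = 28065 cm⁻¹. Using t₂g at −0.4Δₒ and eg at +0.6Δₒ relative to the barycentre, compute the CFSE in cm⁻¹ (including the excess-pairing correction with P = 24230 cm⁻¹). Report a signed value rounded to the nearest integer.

-26287

Configuration: t₂g⁶ eg¹.
Orbital CFSE = 6(-0.4) + 1(0.6) = -1.8Δₒ = -1.8 × 28065 = -50517 cm⁻¹.
Pairing penalty: 3 pairs vs 2 in the high-spin reference → 1 extra × P = 24230 cm⁻¹.
Overall CFSE = -50517 + 24230 = -26287 cm⁻¹.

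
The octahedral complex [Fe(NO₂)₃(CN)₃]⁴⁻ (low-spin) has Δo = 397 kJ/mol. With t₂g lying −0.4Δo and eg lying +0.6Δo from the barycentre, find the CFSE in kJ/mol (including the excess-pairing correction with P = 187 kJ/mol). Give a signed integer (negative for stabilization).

Ligand charges: 3×(-1) from NO₂⁻ and 3×(-1) from CN⁻ sum to -6; with overall charge -4, Fe is +2.
Group 8 minus oxidation state +2 gives a d⁶ configuration for Fe²⁺.
Configuration: t₂g⁶ eg⁰.
The orbital stabilization is -2.4Δo = -2.4 × 397 = -953 kJ/mol.
High-spin d⁶ would be t₂g⁴ eg² with 1 pair; low-spin has 3, so 2 excess pairs cost +2P = +374 kJ/mol.
Net CFSE = -953 + 374 = -579 kJ/mol.

-579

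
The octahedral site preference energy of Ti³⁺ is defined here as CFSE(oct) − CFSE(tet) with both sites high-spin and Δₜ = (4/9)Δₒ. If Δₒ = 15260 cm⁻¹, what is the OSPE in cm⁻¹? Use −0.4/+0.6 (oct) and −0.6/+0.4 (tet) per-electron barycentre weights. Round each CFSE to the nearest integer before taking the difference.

Ti is in group 4, so Ti³⁺ is d¹ (4 − 3 = 1).
Octahedral high-spin t2g^1 e_g^0: CFSE = -0.4 × 15260 = -6104 cm⁻¹.
Tetrahedral: e^1 t2^0, CFSE = 1(−0.6) + 0(+0.4) = -0.6Δₜ = -0.6 × (4/9) × 15260 = -4069 cm⁻¹.
OSPE = -6104 − (-4069) = -2035 cm⁻¹.

-2035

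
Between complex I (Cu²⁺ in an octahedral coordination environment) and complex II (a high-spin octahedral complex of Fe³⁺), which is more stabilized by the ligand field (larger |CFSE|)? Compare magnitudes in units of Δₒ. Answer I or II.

I

I: Cu is in group 11, so Cu²⁺ is d⁹ (11 − 2 = 9); t2g^6 e_g^3, CFSE = -0.6Δₒ.
II: Group 8 minus oxidation state +3 gives a d⁵ configuration for Fe³⁺; t₂g³ eg², CFSE = 0.0Δₒ.
So I has the larger |CFSE|.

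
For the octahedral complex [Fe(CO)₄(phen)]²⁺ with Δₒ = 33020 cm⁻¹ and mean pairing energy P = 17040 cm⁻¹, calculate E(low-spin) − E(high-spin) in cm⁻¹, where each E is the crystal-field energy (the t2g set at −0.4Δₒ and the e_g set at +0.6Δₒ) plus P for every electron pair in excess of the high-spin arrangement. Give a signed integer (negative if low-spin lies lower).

Ligand charges: 4×(+0) from CO and 1×(+0) from phen sum to +0; with overall charge +2, Fe is +2.
Group 8 minus oxidation state +2 gives a d⁶ configuration for Fe²⁺.
High-spin d⁶ fills as t2g^4 e_g^2 with CFSE 4(−0.4) + 2(+0.6) = -0.4Δₒ = -13208 cm⁻¹.
Low-spin t2g^6 e_g^0 gives -2.4Δₒ = -79248 cm⁻¹, but forming 2 extra pairs costs 2P = 34080 cm⁻¹, so E(LS) = -79248 + 34080 = -45168 cm⁻¹.
The difference is -45168 − (-13208) = -31960 cm⁻¹, so low-spin lies lower.

-31960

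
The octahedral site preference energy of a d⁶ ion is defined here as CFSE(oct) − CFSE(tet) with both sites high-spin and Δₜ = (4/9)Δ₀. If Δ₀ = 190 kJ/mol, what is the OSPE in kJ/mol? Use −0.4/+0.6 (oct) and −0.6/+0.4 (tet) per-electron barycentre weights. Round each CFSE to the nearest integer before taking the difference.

Octahedral (high-spin): t₂g⁴ eg², CFSE = 4(−0.4) + 2(+0.6) = -0.4Δ₀ = -0.4 × 190 = -76 kJ/mol.
In a tetrahedral site the filling is e³ t₂³: CFSE(tet) = -0.6Δₜ = -0.6 × (4/9)(190) = -51 kJ/mol.
OSPE = -76 − (-51) = -25 kJ/mol.

-25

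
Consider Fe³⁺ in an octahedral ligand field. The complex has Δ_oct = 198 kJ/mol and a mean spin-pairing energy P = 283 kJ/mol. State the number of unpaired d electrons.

5

Fe sits in group 8; removing 3 electrons leaves Fe³⁺ with 8 − 3 = 5 d electrons.
Here Δ_oct < P (198 < 283), so the high-spin state is favoured.
Configuration: t₂g³ eg².
Unpaired electrons: 5.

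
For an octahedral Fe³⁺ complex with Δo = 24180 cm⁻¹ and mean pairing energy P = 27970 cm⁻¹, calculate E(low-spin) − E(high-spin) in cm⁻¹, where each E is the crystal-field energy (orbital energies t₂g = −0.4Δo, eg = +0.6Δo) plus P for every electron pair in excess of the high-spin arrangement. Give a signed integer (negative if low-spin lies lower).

Fe is in group 8, so Fe³⁺ is d⁵ (8 − 3 = 5).
High-spin d⁵ fills as t₂g³ eg² with CFSE 3(−0.4) + 2(+0.6) = 0.0Δo = 0 cm⁻¹.
Low-spin: t₂g⁵ eg⁰, orbital CFSE = -2.0Δo = -48360 cm⁻¹; plus 2 excess pairs × P = +55940 cm⁻¹; total 7580 cm⁻¹.
The difference is 7580 − (0) = 7580 cm⁻¹, so high-spin lies lower.

7580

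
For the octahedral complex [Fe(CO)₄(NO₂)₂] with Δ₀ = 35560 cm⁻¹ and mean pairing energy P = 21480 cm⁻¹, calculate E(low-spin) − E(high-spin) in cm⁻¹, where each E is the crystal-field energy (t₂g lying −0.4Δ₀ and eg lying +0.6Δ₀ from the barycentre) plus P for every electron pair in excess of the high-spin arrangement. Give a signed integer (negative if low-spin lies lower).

-28160

Ligand charges: 4×(+0) from CO and 2×(-1) from NO₂⁻ sum to -2; with overall charge +0, Fe is +2.
Fe sits in group 8; removing 2 electrons leaves Fe²⁺ with 8 − 2 = 6 d electrons.
High-spin d⁶ fills as t₂g⁴ eg² with CFSE 4(−0.4) + 2(+0.6) = -0.4Δ₀ = -14224 cm⁻¹.
For low-spin the configuration is t₂g⁶ eg⁰: orbital energy -2.4 × 35560 = -85344 cm⁻¹, and 2 additional pairs relative to high-spin add 42960 cm⁻¹, giving -42384 cm⁻¹.
E(LS) − E(HS) = -42384 − (-14224) = -28160 cm⁻¹.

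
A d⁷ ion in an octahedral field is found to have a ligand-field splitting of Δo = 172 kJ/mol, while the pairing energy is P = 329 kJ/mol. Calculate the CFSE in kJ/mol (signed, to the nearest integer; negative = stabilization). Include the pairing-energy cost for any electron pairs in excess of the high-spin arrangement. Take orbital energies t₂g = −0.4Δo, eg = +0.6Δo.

Since Δo = 172 kJ/mol < P = 329 kJ/mol, the complex adopts the high-spin configuration.
Filling d⁷ accordingly: t₂g⁵ eg².
Orbital CFSE = -0.8Δo = -0.8 × 172 = -138 kJ/mol.
High-spin has no excess pairs, so no pairing correction applies.

-138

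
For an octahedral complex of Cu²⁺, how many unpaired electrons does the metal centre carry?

Cu sits in group 11; removing 2 electrons leaves Cu²⁺ with 11 − 2 = 9 d electrons.
Configuration: t₂g⁶ eg³, giving 1 unpaired electron.

1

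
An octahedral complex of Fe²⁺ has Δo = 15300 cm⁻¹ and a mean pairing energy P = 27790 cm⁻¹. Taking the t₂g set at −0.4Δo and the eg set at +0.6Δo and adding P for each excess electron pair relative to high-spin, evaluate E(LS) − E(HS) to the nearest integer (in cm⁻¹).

Fe²⁺: group 8, so d-count = 8 − 2 = 6.
High-spin: t₂g⁴ eg², CFSE = -0.4Δo = -6120 cm⁻¹.
Low-spin t₂g⁶ eg⁰ gives -2.4Δo = -36720 cm⁻¹, but forming 2 extra pairs costs 2P = 55580 cm⁻¹, so E(LS) = -36720 + 55580 = 18860 cm⁻¹.
Thus E(LS) − E(HS) = 24980 cm⁻¹.

24980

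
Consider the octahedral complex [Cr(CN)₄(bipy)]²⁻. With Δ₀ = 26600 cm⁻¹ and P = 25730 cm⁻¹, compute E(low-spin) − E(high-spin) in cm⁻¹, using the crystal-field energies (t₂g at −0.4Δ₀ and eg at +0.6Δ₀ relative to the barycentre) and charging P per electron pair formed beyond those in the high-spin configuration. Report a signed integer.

Ligand charges: 4×(-1) from CN⁻ and 1×(+0) from bipy sum to -4; with overall charge -2, Cr is +2.
Cr sits in group 6; removing 2 electrons leaves Cr²⁺ with 6 − 2 = 4 d electrons.
High-spin: t₂g³ eg¹, CFSE = -0.6Δ₀ = -15960 cm⁻¹.
Low-spin t₂g⁴ eg⁰ gives -1.6Δ₀ = -42560 cm⁻¹, but forming 1 extra pair costs 1P = 25730 cm⁻¹, so E(LS) = -42560 + 25730 = -16830 cm⁻¹.
E(LS) − E(HS) = -16830 − (-15960) = -870 cm⁻¹.

-870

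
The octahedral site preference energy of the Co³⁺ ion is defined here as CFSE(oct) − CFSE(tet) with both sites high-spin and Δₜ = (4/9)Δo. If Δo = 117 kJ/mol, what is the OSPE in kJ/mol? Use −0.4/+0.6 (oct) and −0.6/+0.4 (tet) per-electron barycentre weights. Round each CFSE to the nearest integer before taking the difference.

Group 9 minus oxidation state +3 gives a d⁶ configuration for Co³⁺.
In an octahedral site d⁶ (HS) is t2g^4 e_g^2, giving CFSE(oct) = -0.4Δo = -47 kJ/mol.
Tetrahedral: e^3 t2^3, CFSE = 3(−0.6) + 3(+0.4) = -0.6Δₜ = -0.6 × (4/9) × 117 = -31 kJ/mol.
Subtracting, OSPE = -47 − (-31) = -16 kJ/mol.

-16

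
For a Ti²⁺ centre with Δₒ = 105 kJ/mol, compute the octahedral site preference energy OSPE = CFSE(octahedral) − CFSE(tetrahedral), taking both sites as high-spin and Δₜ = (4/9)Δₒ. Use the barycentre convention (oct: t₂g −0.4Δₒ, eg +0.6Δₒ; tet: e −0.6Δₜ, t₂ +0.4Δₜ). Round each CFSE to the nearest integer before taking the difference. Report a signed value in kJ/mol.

Ti²⁺: group 4, so d-count = 4 − 2 = 2.
In an octahedral site d² (HS) is t₂g² eg⁰, giving CFSE(oct) = -0.8Δₒ = -84 kJ/mol.
Tetrahedral: e² t₂⁰, CFSE = 2(−0.6) + 0(+0.4) = -1.2Δₜ = -1.2 × (4/9) × 105 = -56 kJ/mol.
Subtracting, OSPE = -84 − (-56) = -28 kJ/mol.

-28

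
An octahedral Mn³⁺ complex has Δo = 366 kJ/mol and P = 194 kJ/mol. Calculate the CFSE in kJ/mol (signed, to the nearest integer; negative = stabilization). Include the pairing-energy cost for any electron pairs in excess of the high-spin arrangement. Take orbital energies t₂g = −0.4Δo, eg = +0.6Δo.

-392

Mn³⁺: group 7, so d-count = 7 − 3 = 4.
With Δo > P the complex is low-spin.
That gives t₂g⁴ eg⁰.
Orbital CFSE = -1.6Δo = -1.6 × 366 = -586 kJ/mol.
Excess pairs vs high-spin: 1 − 0 = 1; pairing cost = +194 kJ/mol.
Net CFSE = -586 + 194 = -392 kJ/mol.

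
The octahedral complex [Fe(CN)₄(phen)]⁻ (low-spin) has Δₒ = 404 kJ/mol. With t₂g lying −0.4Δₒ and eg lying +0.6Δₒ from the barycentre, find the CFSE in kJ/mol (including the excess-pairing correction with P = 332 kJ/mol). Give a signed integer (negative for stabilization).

-144

Ligand charges: 4×(-1) from CN⁻ and 1×(+0) from phen sum to -4; with overall charge -1, Fe is +3.
Group 8 minus oxidation state +3 gives a d⁵ configuration for Fe³⁺.
The d⁵ electrons fill as t₂g⁵ eg⁰.
CFSE(orbital) = 5×(-0.4Δₒ) + 0×(0.6Δₒ) = -2.0Δₒ; with Δₒ = 404 kJ/mol that is -808 kJ/mol.
Pairing penalty: 2 pairs vs 0 in the high-spin reference → 2 extra × P = 664 kJ/mol.
Combining: -808 + 664 = -144 kJ/mol.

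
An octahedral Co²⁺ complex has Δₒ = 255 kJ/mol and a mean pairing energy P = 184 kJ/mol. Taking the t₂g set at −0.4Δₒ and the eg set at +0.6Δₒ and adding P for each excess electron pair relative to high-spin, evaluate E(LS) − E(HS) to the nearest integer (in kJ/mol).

Co sits in group 9; removing 2 electrons leaves Co²⁺ with 9 − 2 = 7 d electrons.
High-spin: t₂g⁵ eg², CFSE = -0.8Δₒ = -204 kJ/mol.
For low-spin the configuration is t₂g⁶ eg¹: orbital energy -1.8 × 255 = -459 kJ/mol, and 1 additional pair relative to high-spin adds 184 kJ/mol, giving -275 kJ/mol.
The difference is -275 − (-204) = -71 kJ/mol, so low-spin lies lower.

-71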